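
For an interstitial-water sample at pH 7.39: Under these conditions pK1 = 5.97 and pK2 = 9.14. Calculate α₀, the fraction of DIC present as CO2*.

α₀ = 0.0360

α₀ = 1 / (1 + K1/[H⁺] + K1K2/[H⁺]²) = 1 / (1 + 10^+1.42 + 10^-0.33)
   = 1 / (1 + 26.303 + 0.46774) = 1/27.770 = 0.03601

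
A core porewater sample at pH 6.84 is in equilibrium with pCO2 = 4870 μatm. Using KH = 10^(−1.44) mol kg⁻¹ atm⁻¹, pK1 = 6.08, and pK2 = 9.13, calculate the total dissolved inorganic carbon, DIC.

DIC = 1.20 mmol/kg

[CO2*] = KH · pCO2 = 10^(−1.44) × 4870×10^-6 = 1.768×10^-4 mol/kg
α₀ = 1/(1 + K1/[H⁺] + K1K2/[H⁺]²) = 1/(1 + 10^+0.76 + 10^-1.53) = 0.1474
DIC = [CO2*]/α₀ = 1.768×10^-4 / 0.1474 = 1.20 mmol/kg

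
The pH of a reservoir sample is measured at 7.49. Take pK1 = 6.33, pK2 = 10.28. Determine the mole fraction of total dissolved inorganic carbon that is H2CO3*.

α₀ = 1 / (1 + K1/[H⁺] + K1K2/[H⁺]²) = 1 / (1 + 10^+1.16 + 10^-1.63)
   = 1 / (1 + 14.454 + 0.023442) = 1/15.478 = 0.06461

α₀ = 0.0646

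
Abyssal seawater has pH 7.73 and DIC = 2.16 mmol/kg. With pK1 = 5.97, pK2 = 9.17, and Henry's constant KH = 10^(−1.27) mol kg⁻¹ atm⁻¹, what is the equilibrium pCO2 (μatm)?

pCO2 = 663 μatm

α₀ = 1 / (1 + K1/[H⁺] + K1K2/[H⁺]²) = 1 / (1 + 10^+1.76 + 10^+0.32)
   = 1 / (1 + 57.544 + 2.0893) = 1/60.633 = 0.01649
[CO2*] = α₀ × DIC = 0.01649 × 2.16 = 0.03562 mmol/kg
pCO2 = [CO2*]/KH = 3.562×10^-5 / 5.370×10^-2 = 663 μatm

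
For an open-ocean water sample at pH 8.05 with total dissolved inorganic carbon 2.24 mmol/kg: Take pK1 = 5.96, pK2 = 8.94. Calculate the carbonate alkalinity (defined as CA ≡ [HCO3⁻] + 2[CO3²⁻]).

CA = 2.48 mmol/kg

CA = [HCO3⁻] + 2[CO3²⁻] = (α₁ + 2α₂)·DIC
At pH 8.05: [H⁺]/K1 = 10^-2.09 = 0.0081283, K2/[H⁺] = 10^-0.89 = 0.12882
α₁ = 1/(1 + 0.0081283 + 0.12882) = 1/1.1370 = 0.8795; α₂ = α₁·K2/[H⁺] = 0.1133
α₁ + 2α₂ = 1.1062
CA = 1.1062 × 2.24 = 2.48 mmol/kg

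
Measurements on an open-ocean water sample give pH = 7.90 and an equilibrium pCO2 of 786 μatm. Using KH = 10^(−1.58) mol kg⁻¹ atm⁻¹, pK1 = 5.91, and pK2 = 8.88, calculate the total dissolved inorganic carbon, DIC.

[CO2*] = KH · pCO2 = 10^(−1.58) × 786×10^-6 = 2.067×10^-5 mol/kg
α₀ = 1/(1 + K1/[H⁺] + K1K2/[H⁺]²) = 1/(1 + 10^+1.99 + 10^+1.01) = 0.009178
DIC = [CO2*]/α₀ = 2.067×10^-5 / 0.009178 = 2.25 mmol/kg

DIC = 2.25 mmol/kg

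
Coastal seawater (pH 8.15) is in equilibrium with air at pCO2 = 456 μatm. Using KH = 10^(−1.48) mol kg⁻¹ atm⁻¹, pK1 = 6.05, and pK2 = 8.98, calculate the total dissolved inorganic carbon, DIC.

[CO2*] = KH · pCO2 = 10^(−1.48) × 456×10^-6 = 1.510×10^-5 mol/kg
α₀ = 1/(1 + K1/[H⁺] + K1K2/[H⁺]²) = 1/(1 + 10^+2.10 + 10^+1.27) = 0.006872
DIC = [CO2*]/α₀ = 1.510×10^-5 / 0.006872 = 2.20 mmol/kg

DIC = 2.20 mmol/kg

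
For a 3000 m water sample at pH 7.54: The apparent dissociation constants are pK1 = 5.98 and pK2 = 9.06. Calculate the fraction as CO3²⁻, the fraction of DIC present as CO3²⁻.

α₂ = 1 / (1 + [H⁺]/K2 + [H⁺]²/(K1K2)) = 1 / (1 + 10^+1.52 + 10^-0.04)
   = 1 / (1 + 33.113 + 0.91201) = 1/35.025 = 0.02855

α₂ = 0.0286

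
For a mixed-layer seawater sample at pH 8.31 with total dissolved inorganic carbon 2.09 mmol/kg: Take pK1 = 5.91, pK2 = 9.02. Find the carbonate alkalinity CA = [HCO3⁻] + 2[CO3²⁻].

CA = [HCO3⁻] + 2[CO3²⁻] = (α₁ + 2α₂)·DIC
At pH 8.31: [H⁺]/K1 = 10^-2.40 = 0.0039811, K2/[H⁺] = 10^-0.71 = 0.19498
α₁ = 1/(1 + 0.0039811 + 0.19498) = 1/1.1990 = 0.8341; α₂ = α₁·K2/[H⁺] = 0.1626
α₁ + 2α₂ = 1.1593
CA = 1.1593 × 2.09 = 2.42 mmol/kg

CA = 2.42 mmol/kg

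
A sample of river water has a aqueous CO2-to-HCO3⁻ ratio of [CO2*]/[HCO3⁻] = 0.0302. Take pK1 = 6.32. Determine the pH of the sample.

pH = 7.84

From K1 = [H⁺][HCO3⁻]/[CO2*]:  pH = pK1 − log₁₀([CO2*]/[HCO3⁻])
log₁₀(0.0302) = -1.520
pH = 6.32 − (-1.520) = 7.84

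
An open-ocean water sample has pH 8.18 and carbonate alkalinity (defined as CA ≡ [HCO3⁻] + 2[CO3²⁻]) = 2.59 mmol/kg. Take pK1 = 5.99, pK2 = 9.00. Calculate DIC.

CA = [HCO3⁻] + 2[CO3²⁻] = (α₁ + 2α₂)·DIC
At pH 8.18: [H⁺]/K1 = 10^-2.19 = 0.0064565, K2/[H⁺] = 10^-0.82 = 0.15136
α₁ = 1/(1 + 0.0064565 + 0.15136) = 1/1.1578 = 0.8637; α₂ = α₁·K2/[H⁺] = 0.1307
α₁ + 2α₂ = 1.1251
DIC = CA / (α₁ + 2α₂) = 2.59 / 1.1251 = 2.30 mmol/kg

DIC = 2.30 mmol/kg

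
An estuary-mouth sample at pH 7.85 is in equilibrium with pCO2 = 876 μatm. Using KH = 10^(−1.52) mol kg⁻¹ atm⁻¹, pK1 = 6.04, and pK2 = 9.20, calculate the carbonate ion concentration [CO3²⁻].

[CO3²⁻] = 0.0763 mmol/kg

[CO2*] = KH · pCO2 = 10^(−1.52) × 876×10^-6 = 2.645×10^-5 mol/kg
α₀ = 1/(1 + K1/[H⁺] + K1K2/[H⁺]²) = 1/(1 + 10^+1.81 + 10^+0.46) = 0.01461
DIC = [CO2*]/α₀ = 2.645×10^-5 / 0.01461 = 1.811 mmol/kg
[CO3²⁻] = α₂·DIC; α₂ = 0.04213, so [CO3²⁻] = 0.04213 × 1.811 = 0.0763 mmol/kg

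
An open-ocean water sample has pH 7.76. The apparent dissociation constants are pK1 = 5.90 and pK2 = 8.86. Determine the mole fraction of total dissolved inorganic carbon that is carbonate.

α₂ = 0.0727

α₂ = 1 / (1 + [H⁺]/K2 + [H⁺]²/(K1K2)) = 1 / (1 + 10^+1.10 + 10^-0.76)
   = 1 / (1 + 12.589 + 0.17378) = 1/13.763 = 0.07266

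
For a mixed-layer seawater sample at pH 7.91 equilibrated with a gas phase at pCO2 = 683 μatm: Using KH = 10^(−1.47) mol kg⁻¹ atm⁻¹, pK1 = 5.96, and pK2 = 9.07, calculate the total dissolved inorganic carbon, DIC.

[CO2*] = KH · pCO2 = 10^(−1.47) × 683×10^-6 = 2.314×10^-5 mol/kg
α₀ = 1/(1 + K1/[H⁺] + K1K2/[H⁺]²) = 1/(1 + 10^+1.95 + 10^+0.79) = 0.01039
DIC = [CO2*]/α₀ = 2.314×10^-5 / 0.01039 = 2.23 mmol/kg

DIC = 2.23 mmol/kg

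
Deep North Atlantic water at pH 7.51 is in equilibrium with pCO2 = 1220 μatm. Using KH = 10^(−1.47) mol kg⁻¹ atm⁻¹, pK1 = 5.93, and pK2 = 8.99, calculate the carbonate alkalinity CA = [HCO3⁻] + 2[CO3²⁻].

CA = 1.68 mmol/kg

[CO2*] = KH · pCO2 = 10^(−1.47) × 1220×10^-6 = 4.134×10^-5 mol/kg
α₀ = 1/(1 + K1/[H⁺] + K1K2/[H⁺]²) = 1/(1 + 10^+1.58 + 10^+0.10) = 0.02483
DIC = [CO2*]/α₀ = 4.134×10^-5 / 0.02483 = 1.665 mmol/kg
CA = (α₁ + 2α₂)·DIC = (0.9439 + 2×0.03126) × 1.665 = 1.68 mmol/kg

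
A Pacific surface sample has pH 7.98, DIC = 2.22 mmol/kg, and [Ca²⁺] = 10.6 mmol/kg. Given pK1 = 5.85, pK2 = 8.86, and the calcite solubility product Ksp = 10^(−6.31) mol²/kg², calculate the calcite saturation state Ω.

Ω = 5.56

α₂ = 1 / (1 + [H⁺]/K2 + [H⁺]²/(K1K2)) = 1 / (1 + 10^+0.88 + 10^-1.25)
   = 1 / (1 + 7.5858 + 0.056234) = 1/8.6420 = 0.1157
[CO3²⁻] = α₂ × DIC = 0.1157 × 2.22 = 0.2569 mmol/kg
Ksp = 10^(−6.31) = 4.898×10^-7
Ω = [Ca²⁺][CO3²⁻]/Ksp = (10.6×10^-3)(2.569×10^-4) / 4.898×10^-7 = 5.56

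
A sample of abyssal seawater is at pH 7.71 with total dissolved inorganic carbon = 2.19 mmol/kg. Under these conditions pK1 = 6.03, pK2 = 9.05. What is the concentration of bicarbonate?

[HCO3⁻] = 2.05 mmol/kg

α₁ = 1 / (1 + [H⁺]/K1 + K2/[H⁺]) = 1 / (1 + 10^-1.68 + 10^-1.34)
   = 1 / (1 + 0.020893 + 0.045709) = 1/1.0666 = 0.9376
[HCO3⁻] = α₁ × DIC = 0.9376 × 2.19 = 2.05 mmol/kg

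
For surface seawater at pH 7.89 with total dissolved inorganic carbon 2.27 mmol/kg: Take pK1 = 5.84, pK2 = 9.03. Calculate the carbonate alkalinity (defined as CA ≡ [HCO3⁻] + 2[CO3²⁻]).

CA = [HCO3⁻] + 2[CO3²⁻] = (α₁ + 2α₂)·DIC
At pH 7.89: [H⁺]/K1 = 10^-2.05 = 0.0089125, K2/[H⁺] = 10^-1.14 = 0.072444
α₁ = 1/(1 + 0.0089125 + 0.072444) = 1/1.0814 = 0.9248; α₂ = α₁·K2/[H⁺] = 0.06699
α₁ + 2α₂ = 1.0588
CA = 1.0588 × 2.27 = 2.40 mmol/kg

CA = 2.40 mmol/kg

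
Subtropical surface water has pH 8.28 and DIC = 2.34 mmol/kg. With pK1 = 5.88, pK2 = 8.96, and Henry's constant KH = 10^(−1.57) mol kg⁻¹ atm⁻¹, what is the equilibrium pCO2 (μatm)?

α₀ = 1 / (1 + K1/[H⁺] + K1K2/[H⁺]²) = 1 / (1 + 10^+2.40 + 10^+1.72)
   = 1 / (1 + 251.19 + 52.481) = 1/304.67 = 0.003282
[CO2*] = α₀ × DIC = 0.003282 × 2.34 = 0.007680 mmol/kg = 7.680 μmol/kg
pCO2 = [CO2*]/KH = 7.680×10^-6 / 2.692×10^-2 = 285 μatm

pCO2 = 285 μatm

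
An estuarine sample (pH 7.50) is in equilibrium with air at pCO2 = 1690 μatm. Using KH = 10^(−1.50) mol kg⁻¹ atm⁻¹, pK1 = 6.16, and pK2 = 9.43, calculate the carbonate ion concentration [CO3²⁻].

[CO2*] = KH · pCO2 = 10^(−1.50) × 1690×10^-6 = 5.344×10^-5 mol/kg
α₀ = 1/(1 + K1/[H⁺] + K1K2/[H⁺]²) = 1/(1 + 10^+1.34 + 10^-0.59) = 0.04323
DIC = [CO2*]/α₀ = 5.344×10^-5 / 0.04323 = 1.236 mmol/kg
[CO3²⁻] = α₂·DIC; α₂ = 0.01111, so [CO3²⁻] = 0.01111 × 1.236 = 0.0137 mmol/kg = 13.7 μmol/kg

[CO3²⁻] = 13.7 μmol/kg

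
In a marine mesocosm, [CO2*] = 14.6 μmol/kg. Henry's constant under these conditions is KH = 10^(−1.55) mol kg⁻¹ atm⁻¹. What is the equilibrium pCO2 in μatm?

pCO2 = 518 μatm

KH = 10^(−1.55) = 2.818×10^-2 mol kg⁻¹ atm⁻¹
pCO2 = [CO2*]/KH = 14.6×10^-6 / 2.818×10^-2 = 5.18×10^-4 atm = 518 μatm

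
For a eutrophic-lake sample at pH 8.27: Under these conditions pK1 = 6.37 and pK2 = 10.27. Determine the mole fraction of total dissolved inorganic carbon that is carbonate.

α₂ = 0.00978

α₂ = 1 / (1 + [H⁺]/K2 + [H⁺]²/(K1K2)) = 1 / (1 + 10^+2.00 + 10^+0.10)
   = 1 / (1 + 100.00 + 1.2589) = 1/102.26 = 0.009779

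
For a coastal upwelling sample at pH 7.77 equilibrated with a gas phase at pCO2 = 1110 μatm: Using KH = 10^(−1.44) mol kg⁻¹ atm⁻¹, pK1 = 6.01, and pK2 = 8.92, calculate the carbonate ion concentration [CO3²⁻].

[CO3²⁻] = 0.164 mmol/kg

[CO2*] = KH · pCO2 = 10^(−1.44) × 1110×10^-6 = 4.030×10^-5 mol/kg
α₀ = 1/(1 + K1/[H⁺] + K1K2/[H⁺]²) = 1/(1 + 10^+1.76 + 10^+0.61) = 0.01597
DIC = [CO2*]/α₀ = 4.030×10^-5 / 0.01597 = 2.524 mmol/kg
[CO3²⁻] = α₂·DIC; α₂ = 0.06506, so [CO3²⁻] = 0.06506 × 2.524 = 0.164 mmol/kg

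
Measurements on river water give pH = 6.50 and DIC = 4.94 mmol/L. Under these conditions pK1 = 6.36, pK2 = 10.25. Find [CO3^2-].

α₂ = 1 / (1 + [H⁺]/K2 + [H⁺]²/(K1K2)) = 1 / (1 + 10^+3.75 + 10^+3.61)
   = 1 / (1 + 5623.4 + 4073.8) = 1/9698.2 = 0.0001031
[CO3²⁻] = α₂ × DIC = 0.0001031 × 4.94 = 0.000509 mmol/L = 0.509 μmol/L

[CO3²⁻] = 0.509 μmol/L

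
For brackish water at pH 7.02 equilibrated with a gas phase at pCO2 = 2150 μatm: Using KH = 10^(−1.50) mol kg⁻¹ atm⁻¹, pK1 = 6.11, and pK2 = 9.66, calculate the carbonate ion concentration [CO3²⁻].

[CO3²⁻] = 1.27 μmol/kg

[CO2*] = KH · pCO2 = 10^(−1.50) × 2150×10^-6 = 6.799×10^-5 mol/kg
α₀ = 1/(1 + K1/[H⁺] + K1K2/[H⁺]²) = 1/(1 + 10^+0.91 + 10^-1.73) = 0.1093
DIC = [CO2*]/α₀ = 6.799×10^-5 / 0.1093 = 0.6219 mmol/kg
[CO3²⁻] = α₂·DIC; α₂ = 0.002036, so [CO3²⁻] = 0.002036 × 0.6219 = 0.00127 mmol/kg = 1.27 μmol/kg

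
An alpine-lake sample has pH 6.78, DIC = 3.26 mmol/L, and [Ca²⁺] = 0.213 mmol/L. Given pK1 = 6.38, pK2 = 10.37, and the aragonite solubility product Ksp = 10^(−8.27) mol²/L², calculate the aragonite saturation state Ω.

α₂ = 1 / (1 + [H⁺]/K2 + [H⁺]²/(K1K2)) = 1 / (1 + 10^+3.59 + 10^+3.19)
   = 1 / (1 + 3890.5 + 1548.8) = 1/5440.3 = 0.0001838
[CO3²⁻] = α₂ × DIC = 0.0001838 × 3.26 = 0.0005992 mmol/L = 0.5992 μmol/L
Ksp = 10^(−8.27) = 5.370×10^-9
Ω = [Ca²⁺][CO3²⁻]/Ksp = (0.213×10^-3)(5.992×10^-7) / 5.370×10^-9 = 0.0238

Ω = 0.0238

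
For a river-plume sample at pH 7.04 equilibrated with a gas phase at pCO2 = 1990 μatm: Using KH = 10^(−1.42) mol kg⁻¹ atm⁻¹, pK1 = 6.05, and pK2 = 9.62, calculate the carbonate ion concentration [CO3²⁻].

[CO2*] = KH · pCO2 = 10^(−1.42) × 1990×10^-6 = 7.566×10^-5 mol/kg
α₀ = 1/(1 + K1/[H⁺] + K1K2/[H⁺]²) = 1/(1 + 10^+0.99 + 10^-1.59) = 0.09261
DIC = [CO2*]/α₀ = 7.566×10^-5 / 0.09261 = 0.8170 mmol/kg
[CO3²⁻] = α₂·DIC; α₂ = 0.002380, so [CO3²⁻] = 0.002380 × 0.8170 = 0.00194 mmol/kg = 1.94 μmol/kg

[CO3²⁻] = 1.94 μmol/kg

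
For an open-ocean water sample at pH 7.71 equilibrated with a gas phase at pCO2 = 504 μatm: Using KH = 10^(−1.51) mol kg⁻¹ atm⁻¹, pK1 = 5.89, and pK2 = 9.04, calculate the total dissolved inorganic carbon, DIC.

[CO2*] = KH · pCO2 = 10^(−1.51) × 504×10^-6 = 1.558×10^-5 mol/kg
α₀ = 1/(1 + K1/[H⁺] + K1K2/[H⁺]²) = 1/(1 + 10^+1.82 + 10^+0.49) = 0.01425
DIC = [CO2*]/α₀ = 1.558×10^-5 / 0.01425 = 1.09 mmol/kg

DIC = 1.09 mmol/kg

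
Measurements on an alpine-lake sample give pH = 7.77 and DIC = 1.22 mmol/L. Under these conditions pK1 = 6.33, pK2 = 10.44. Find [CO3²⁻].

[CO3²⁻] = 2.51 μmol/L

α₂ = 1 / (1 + [H⁺]/K2 + [H⁺]²/(K1K2)) = 1 / (1 + 10^+2.67 + 10^+1.23)
   = 1 / (1 + 467.74 + 16.982) = 1/485.72 = 0.002059
[CO3²⁻] = α₂ × DIC = 0.002059 × 1.22 = 0.00251 mmol/L = 2.51 μmol/L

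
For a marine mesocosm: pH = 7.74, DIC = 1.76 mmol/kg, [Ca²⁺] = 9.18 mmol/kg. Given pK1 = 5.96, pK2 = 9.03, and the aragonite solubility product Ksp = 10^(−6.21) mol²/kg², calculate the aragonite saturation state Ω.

α₂ = 1 / (1 + [H⁺]/K2 + [H⁺]²/(K1K2)) = 1 / (1 + 10^+1.29 + 10^-0.49)
   = 1 / (1 + 19.498 + 0.32359) = 1/20.822 = 0.04803
[CO3²⁻] = α₂ × DIC = 0.04803 × 1.76 = 0.08453 mmol/kg
Ksp = 10^(−6.21) = 6.166×10^-7
Ω = [Ca²⁺][CO3²⁻]/Ksp = (9.18×10^-3)(8.453×10^-5) / 6.166×10^-7 = 1.26

Ω = 1.26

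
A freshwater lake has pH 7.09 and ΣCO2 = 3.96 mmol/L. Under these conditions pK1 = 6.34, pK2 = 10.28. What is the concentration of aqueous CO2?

α₀ = 1 / (1 + K1/[H⁺] + K1K2/[H⁺]²) = 1 / (1 + 10^+0.75 + 10^-2.44)
   = 1 / (1 + 5.6234 + 0.0036308) = 1/6.6270 = 0.1509
[CO2*] = α₀ × DIC = 0.1509 × 3.96 = 0.598 mmol/L

[CO2*] = 0.598 mmol/L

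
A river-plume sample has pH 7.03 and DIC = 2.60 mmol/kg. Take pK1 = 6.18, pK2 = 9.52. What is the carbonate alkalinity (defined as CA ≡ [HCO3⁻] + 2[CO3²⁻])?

CA = [HCO3⁻] + 2[CO3²⁻] = (α₁ + 2α₂)·DIC
At pH 7.03: [H⁺]/K1 = 10^-0.85 = 0.14125, K2/[H⁺] = 10^-2.49 = 0.0032359
α₁ = 1/(1 + 0.14125 + 0.0032359) = 1/1.1445 = 0.8738; α₂ = α₁·K2/[H⁺] = 0.002827
α₁ + 2α₂ = 0.8794
CA = 0.8794 × 2.60 = 2.29 mmol/kg

CA = 2.29 mmol/kg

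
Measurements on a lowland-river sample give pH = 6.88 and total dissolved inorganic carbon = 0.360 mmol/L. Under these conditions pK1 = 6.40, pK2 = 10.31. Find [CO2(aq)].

[CO2*] = 0.0895 mmol/L

α₀ = 1 / (1 + K1/[H⁺] + K1K2/[H⁺]²) = 1 / (1 + 10^+0.48 + 10^-2.95)
   = 1 / (1 + 3.0200 + 0.0011220) = 1/4.0211 = 0.2487
[CO2*] = α₀ × DIC = 0.2487 × 0.360 = 0.0895 mmol/L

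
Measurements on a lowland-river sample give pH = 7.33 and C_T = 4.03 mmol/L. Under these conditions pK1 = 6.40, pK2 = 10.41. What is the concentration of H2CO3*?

[CO2*] = 0.423 mmol/L

α₀ = 1 / (1 + K1/[H⁺] + K1K2/[H⁺]²) = 1 / (1 + 10^+0.93 + 10^-2.15)
   = 1 / (1 + 8.5114 + 0.0070795) = 1/9.5185 = 0.1051
[CO2*] = α₀ × DIC = 0.1051 × 4.03 = 0.423 mmol/L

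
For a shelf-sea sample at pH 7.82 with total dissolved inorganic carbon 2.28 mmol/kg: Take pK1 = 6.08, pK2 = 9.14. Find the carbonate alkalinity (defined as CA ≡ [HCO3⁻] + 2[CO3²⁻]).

CA = [HCO3⁻] + 2[CO3²⁻] = (α₁ + 2α₂)·DIC
At pH 7.82: [H⁺]/K1 = 10^-1.74 = 0.018197, K2/[H⁺] = 10^-1.32 = 0.047863
α₁ = 1/(1 + 0.018197 + 0.047863) = 1/1.0661 = 0.9380; α₂ = α₁·K2/[H⁺] = 0.04490
α₁ + 2α₂ = 1.0278
CA = 1.0278 × 2.28 = 2.34 mmol/kg

CA = 2.34 mmol/kg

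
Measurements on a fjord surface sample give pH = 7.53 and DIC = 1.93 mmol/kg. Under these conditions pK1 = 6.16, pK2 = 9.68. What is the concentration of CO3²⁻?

α₂ = 1 / (1 + [H⁺]/K2 + [H⁺]²/(K1K2)) = 1 / (1 + 10^+2.15 + 10^+0.78)
   = 1 / (1 + 141.25 + 6.0256) = 1/148.28 = 0.006744
[CO3²⁻] = α₂ × DIC = 0.006744 × 1.93 = 0.0130 mmol/kg = 13.0 μmol/kg

[CO3²⁻] = 13.0 μmol/kg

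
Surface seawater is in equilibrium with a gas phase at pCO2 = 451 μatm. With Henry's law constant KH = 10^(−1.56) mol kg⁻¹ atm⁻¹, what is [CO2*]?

[CO2*] = 12.4 μmol/kg

KH = 10^(−1.56) = 2.754×10^-2 mol kg⁻¹ atm⁻¹
[CO2*] = KH · pCO2 = 2.754×10^-2 × 451×10^-6 atm = 1.24×10^-5 mol/kg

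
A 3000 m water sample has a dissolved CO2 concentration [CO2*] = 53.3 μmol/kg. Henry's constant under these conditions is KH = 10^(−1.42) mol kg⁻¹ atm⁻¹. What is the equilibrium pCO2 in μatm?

pCO2 = 1400 μatm

KH = 10^(−1.42) = 3.802×10^-2 mol kg⁻¹ atm⁻¹
pCO2 = [CO2*]/KH = 53.3×10^-6 / 3.802×10^-2 = 1.40×10^-3 atm = 1400 μatm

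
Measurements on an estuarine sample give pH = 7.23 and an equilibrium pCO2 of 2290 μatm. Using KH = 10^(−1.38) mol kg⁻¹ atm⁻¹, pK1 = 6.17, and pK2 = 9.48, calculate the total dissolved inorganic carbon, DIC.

[CO2*] = KH · pCO2 = 10^(−1.38) × 2290×10^-6 = 9.546×10^-5 mol/kg
α₀ = 1/(1 + K1/[H⁺] + K1K2/[H⁺]²) = 1/(1 + 10^+1.06 + 10^-1.19) = 0.07971
DIC = [CO2*]/α₀ = 9.546×10^-5 / 0.07971 = 1.20 mmol/kg

DIC = 1.20 mmol/kg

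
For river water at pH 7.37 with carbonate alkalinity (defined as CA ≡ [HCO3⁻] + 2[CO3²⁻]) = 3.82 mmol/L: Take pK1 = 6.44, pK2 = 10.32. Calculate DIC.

DIC = 4.26 mmol/L

CA = [HCO3⁻] + 2[CO3²⁻] = (α₁ + 2α₂)·DIC
At pH 7.37: [H⁺]/K1 = 10^-0.93 = 0.11749, K2/[H⁺] = 10^-2.95 = 0.0011220
α₁ = 1/(1 + 0.11749 + 0.0011220) = 1/1.1186 = 0.8940; α₂ = α₁·K2/[H⁺] = 0.001003
α₁ + 2α₂ = 0.8960
DIC = CA / (α₁ + 2α₂) = 3.82 / 0.8960 = 4.26 mmol/L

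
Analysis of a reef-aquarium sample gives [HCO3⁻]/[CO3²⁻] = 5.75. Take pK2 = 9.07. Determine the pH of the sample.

From K2 = [H⁺][CO3²⁻]/[HCO3⁻]:  pH = pK2 − log₁₀([HCO3⁻]/[CO3²⁻])
log₁₀(5.75) = +0.760
pH = 9.07 − (+0.760) = 8.31

pH = 8.31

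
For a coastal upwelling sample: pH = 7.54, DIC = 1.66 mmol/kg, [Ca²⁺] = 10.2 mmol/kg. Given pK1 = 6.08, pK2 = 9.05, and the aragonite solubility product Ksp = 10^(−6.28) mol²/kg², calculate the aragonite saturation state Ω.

Ω = 0.936

α₂ = 1 / (1 + [H⁺]/K2 + [H⁺]²/(K1K2)) = 1 / (1 + 10^+1.51 + 10^+0.05)
   = 1 / (1 + 32.359 + 1.1220) = 1/34.481 = 0.02900
[CO3²⁻] = α₂ × DIC = 0.02900 × 1.66 = 0.04814 mmol/kg
Ksp = 10^(−6.28) = 5.248×10^-7
Ω = [Ca²⁺][CO3²⁻]/Ksp = (10.2×10^-3)(4.814×10^-5) / 5.248×10^-7 = 0.936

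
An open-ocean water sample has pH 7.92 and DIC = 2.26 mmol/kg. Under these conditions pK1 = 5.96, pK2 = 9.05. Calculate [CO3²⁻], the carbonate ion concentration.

[CO3²⁻] = 0.154 mmol/kg

α₂ = 1 / (1 + [H⁺]/K2 + [H⁺]²/(K1K2)) = 1 / (1 + 10^+1.13 + 10^-0.83)
   = 1 / (1 + 13.490 + 0.14791) = 1/14.638 = 0.06832
[CO3²⁻] = α₂ × DIC = 0.06832 × 2.26 = 0.154 mmol/kg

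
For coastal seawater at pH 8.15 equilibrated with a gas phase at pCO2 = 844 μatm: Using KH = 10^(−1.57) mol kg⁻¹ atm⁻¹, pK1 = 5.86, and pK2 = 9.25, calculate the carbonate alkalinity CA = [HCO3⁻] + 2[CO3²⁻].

[CO2*] = KH · pCO2 = 10^(−1.57) × 844×10^-6 = 2.272×10^-5 mol/kg
α₀ = 1/(1 + K1/[H⁺] + K1K2/[H⁺]²) = 1/(1 + 10^+2.29 + 10^+1.19) = 0.004729
DIC = [CO2*]/α₀ = 2.272×10^-5 / 0.004729 = 4.804 mmol/kg
CA = (α₁ + 2α₂)·DIC = (0.9220 + 2×0.07324) × 4.804 = 5.13 mmol/kg

CA = 5.13 mmol/kg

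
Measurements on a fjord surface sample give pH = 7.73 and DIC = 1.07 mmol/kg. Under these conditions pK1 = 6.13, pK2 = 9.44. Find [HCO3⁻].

α₁ = 1 / (1 + [H⁺]/K1 + K2/[H⁺]) = 1 / (1 + 10^-1.60 + 10^-1.71)
   = 1 / (1 + 0.025119 + 0.019498) = 1/1.0446 = 0.9573
[HCO3⁻] = α₁ × DIC = 0.9573 × 1.07 = 1.02 mmol/kg

[HCO3⁻] = 1.02 mmol/kg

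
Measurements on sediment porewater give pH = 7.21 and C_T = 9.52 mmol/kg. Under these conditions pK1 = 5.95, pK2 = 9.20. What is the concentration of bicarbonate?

α₁ = 1 / (1 + [H⁺]/K1 + K2/[H⁺]) = 1 / (1 + 10^-1.26 + 10^-1.99)
   = 1 / (1 + 0.054954 + 0.010233) = 1/1.0652 = 0.9388
[HCO3⁻] = α₁ × DIC = 0.9388 × 9.52 = 8.94 mmol/kg

[HCO3⁻] = 8.94 mmol/kg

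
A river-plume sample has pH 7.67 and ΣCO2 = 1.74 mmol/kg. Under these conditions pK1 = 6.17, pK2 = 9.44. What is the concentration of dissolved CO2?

α₀ = 1 / (1 + K1/[H⁺] + K1K2/[H⁺]²) = 1 / (1 + 10^+1.50 + 10^-0.27)
   = 1 / (1 + 31.623 + 0.53703) = 1/33.160 = 0.03016
[CO2*] = α₀ × DIC = 0.03016 × 1.74 = 0.0525 mmol/kg

[CO2*] = 0.0525 mmol/kg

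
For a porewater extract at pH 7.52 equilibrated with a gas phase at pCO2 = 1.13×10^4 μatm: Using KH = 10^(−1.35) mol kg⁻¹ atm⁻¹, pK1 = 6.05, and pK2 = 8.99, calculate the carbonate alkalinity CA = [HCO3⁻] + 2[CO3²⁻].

[CO2*] = KH · pCO2 = 10^(−1.35) × 1.13×10^4×10^-6 = 5.048×10^-4 mol/kg
α₀ = 1/(1 + K1/[H⁺] + K1K2/[H⁺]²) = 1/(1 + 10^+1.47 + 10^-0.00) = 0.03173
DIC = [CO2*]/α₀ = 5.048×10^-4 / 0.03173 = 15.91 mmol/kg
CA = (α₁ + 2α₂)·DIC = (0.9365 + 2×0.03173) × 15.91 = 15.9 mmol/kg

CA = 15.9 mmol/kg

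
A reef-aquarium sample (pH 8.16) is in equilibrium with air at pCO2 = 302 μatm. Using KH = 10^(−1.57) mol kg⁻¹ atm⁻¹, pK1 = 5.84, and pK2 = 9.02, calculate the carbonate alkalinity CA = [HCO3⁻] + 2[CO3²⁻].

[CO2*] = KH · pCO2 = 10^(−1.57) × 302×10^-6 = 8.128×10^-6 mol/kg
α₀ = 1/(1 + K1/[H⁺] + K1K2/[H⁺]²) = 1/(1 + 10^+2.32 + 10^+1.46) = 0.004188
DIC = [CO2*]/α₀ = 8.128×10^-6 / 0.004188 = 1.941 mmol/kg
CA = (α₁ + 2α₂)·DIC = (0.8750 + 2×0.1208) × 1.941 = 2.17 mmol/kg

CA = 2.17 mmol/kg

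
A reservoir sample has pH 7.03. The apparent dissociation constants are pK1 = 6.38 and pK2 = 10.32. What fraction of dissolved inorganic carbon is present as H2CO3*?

α₀ = 1 / (1 + K1/[H⁺] + K1K2/[H⁺]²) = 1 / (1 + 10^+0.65 + 10^-2.64)
   = 1 / (1 + 4.4668 + 0.0022909) = 1/5.4691 = 0.1828

α₀ = 0.183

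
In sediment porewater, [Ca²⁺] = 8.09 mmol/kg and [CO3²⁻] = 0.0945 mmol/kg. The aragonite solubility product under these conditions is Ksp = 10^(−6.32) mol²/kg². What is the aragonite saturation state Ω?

Ksp = 10^(−6.32) = 4.786×10^-7
Ω = [Ca²⁺][CO3²⁻]/Ksp = (8.09×10^-3)(0.0945×10^-3) / 4.786×10^-7 = 1.60

Ω = 1.60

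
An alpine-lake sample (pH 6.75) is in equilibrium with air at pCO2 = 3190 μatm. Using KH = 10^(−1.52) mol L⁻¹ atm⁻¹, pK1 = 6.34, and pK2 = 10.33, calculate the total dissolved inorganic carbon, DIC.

[CO2*] = KH · pCO2 = 10^(−1.52) × 3190×10^-6 = 9.634×10^-5 mol/L
α₀ = 1/(1 + K1/[H⁺] + K1K2/[H⁺]²) = 1/(1 + 10^+0.41 + 10^-3.17) = 0.2800
DIC = [CO2*]/α₀ = 9.634×10^-5 / 0.2800 = 0.344 mmol/L

DIC = 0.344 mmol/L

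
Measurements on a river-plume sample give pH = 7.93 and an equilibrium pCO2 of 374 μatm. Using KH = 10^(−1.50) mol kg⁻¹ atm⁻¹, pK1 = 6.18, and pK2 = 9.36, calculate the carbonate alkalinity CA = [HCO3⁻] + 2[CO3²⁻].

CA = 0.714 mmol/kg

[CO2*] = KH · pCO2 = 10^(−1.50) × 374×10^-6 = 1.183×10^-5 mol/kg
α₀ = 1/(1 + K1/[H⁺] + K1K2/[H⁺]²) = 1/(1 + 10^+1.75 + 10^+0.32) = 0.01686
DIC = [CO2*]/α₀ = 1.183×10^-5 / 0.01686 = 0.7016 mmol/kg
CA = (α₁ + 2α₂)·DIC = (0.9479 + 2×0.03522) × 0.7016 = 0.714 mmol/kg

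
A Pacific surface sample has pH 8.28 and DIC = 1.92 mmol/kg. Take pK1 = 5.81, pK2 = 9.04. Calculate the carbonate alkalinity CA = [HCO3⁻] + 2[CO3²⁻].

CA = [HCO3⁻] + 2[CO3²⁻] = (α₁ + 2α₂)·DIC
At pH 8.28: [H⁺]/K1 = 10^-2.47 = 0.0033884, K2/[H⁺] = 10^-0.76 = 0.17378
α₁ = 1/(1 + 0.0033884 + 0.17378) = 1/1.1772 = 0.8495; α₂ = α₁·K2/[H⁺] = 0.1476
α₁ + 2α₂ = 1.1447
CA = 1.1447 × 1.92 = 2.20 mmol/kg

CA = 2.20 mmol/kg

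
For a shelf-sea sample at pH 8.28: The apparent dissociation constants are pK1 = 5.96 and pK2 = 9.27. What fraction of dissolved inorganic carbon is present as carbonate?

α₂ = 1 / (1 + [H⁺]/K2 + [H⁺]²/(K1K2)) = 1 / (1 + 10^+0.99 + 10^-1.33)
   = 1 / (1 + 9.7724 + 0.046774) = 1/10.819 = 0.09243

α₂ = 0.0924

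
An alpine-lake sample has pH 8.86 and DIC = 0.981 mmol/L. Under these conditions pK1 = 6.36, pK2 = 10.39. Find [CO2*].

[CO2*] = 3.00 μmol/L

α₀ = 1 / (1 + K1/[H⁺] + K1K2/[H⁺]²) = 1 / (1 + 10^+2.50 + 10^+0.97)
   = 1 / (1 + 316.23 + 9.3325) = 1/326.56 = 0.003062
[CO2*] = α₀ × DIC = 0.003062 × 0.981 = 0.00300 mmol/L = 3.00 μmol/L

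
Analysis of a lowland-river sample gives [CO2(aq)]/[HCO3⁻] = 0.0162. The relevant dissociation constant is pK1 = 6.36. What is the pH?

pH = 8.15

From K1 = [H⁺][HCO3⁻]/[CO2(aq)]:  pH = pK1 − log₁₀([CO2(aq)]/[HCO3⁻])
log₁₀(0.0162) = -1.790
pH = 6.36 − (-1.790) = 8.15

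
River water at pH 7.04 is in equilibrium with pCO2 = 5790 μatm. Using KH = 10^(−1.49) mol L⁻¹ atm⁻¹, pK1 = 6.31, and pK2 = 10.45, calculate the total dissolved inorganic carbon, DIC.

[CO2*] = KH · pCO2 = 10^(−1.49) × 5790×10^-6 = 1.874×10^-4 mol/L
α₀ = 1/(1 + K1/[H⁺] + K1K2/[H⁺]²) = 1/(1 + 10^+0.73 + 10^-2.68) = 0.1569
DIC = [CO2*]/α₀ = 1.874×10^-4 / 0.1569 = 1.19 mmol/L

DIC = 1.19 mmol/L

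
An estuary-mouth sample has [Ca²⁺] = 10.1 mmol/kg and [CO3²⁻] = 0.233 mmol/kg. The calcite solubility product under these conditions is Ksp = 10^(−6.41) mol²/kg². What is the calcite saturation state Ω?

Ksp = 10^(−6.41) = 3.890×10^-7
Ω = [Ca²⁺][CO3²⁻]/Ksp = (10.1×10^-3)(0.233×10^-3) / 3.890×10^-7 = 6.05

Ω = 6.05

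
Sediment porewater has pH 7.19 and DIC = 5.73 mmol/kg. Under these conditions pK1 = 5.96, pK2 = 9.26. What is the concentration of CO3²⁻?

[CO3²⁻] = 0.0457 mmol/kg

α₂ = 1 / (1 + [H⁺]/K2 + [H⁺]²/(K1K2)) = 1 / (1 + 10^+2.07 + 10^+0.84)
   = 1 / (1 + 117.49 + 6.9183) = 1/125.41 = 0.007974
[CO3²⁻] = α₂ × DIC = 0.007974 × 5.73 = 0.0457 mmol/kg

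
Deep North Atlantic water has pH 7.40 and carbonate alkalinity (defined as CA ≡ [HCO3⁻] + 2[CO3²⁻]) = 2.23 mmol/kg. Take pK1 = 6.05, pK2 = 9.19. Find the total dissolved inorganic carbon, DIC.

CA = [HCO3⁻] + 2[CO3²⁻] = (α₁ + 2α₂)·DIC
At pH 7.40: [H⁺]/K1 = 10^-1.35 = 0.044668, K2/[H⁺] = 10^-1.79 = 0.016218
α₁ = 1/(1 + 0.044668 + 0.016218) = 1/1.0609 = 0.9426; α₂ = α₁·K2/[H⁺] = 0.01529
α₁ + 2α₂ = 0.9732
DIC = CA / (α₁ + 2α₂) = 2.23 / 0.9732 = 2.29 mmol/kg

DIC = 2.29 mmol/kg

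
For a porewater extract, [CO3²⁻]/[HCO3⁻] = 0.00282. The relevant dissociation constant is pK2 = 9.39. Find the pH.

pH = 6.84

From K2 = [H⁺][CO3²⁻]/[HCO3⁻]:  pH = pK2 + log₁₀([CO3²⁻]/[HCO3⁻])
log₁₀(0.00282) = -2.550
pH = 9.39 + (-2.550) = 6.84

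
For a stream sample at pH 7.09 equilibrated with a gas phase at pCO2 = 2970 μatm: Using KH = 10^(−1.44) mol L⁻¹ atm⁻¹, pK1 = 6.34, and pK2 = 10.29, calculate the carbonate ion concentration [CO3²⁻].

[CO3²⁻] = 0.383 μmol/L

[CO2*] = KH · pCO2 = 10^(−1.44) × 2970×10^-6 = 1.078×10^-4 mol/L
α₀ = 1/(1 + K1/[H⁺] + K1K2/[H⁺]²) = 1/(1 + 10^+0.75 + 10^-2.45) = 0.1509
DIC = [CO2*]/α₀ = 1.078×10^-4 / 0.1509 = 0.7146 mmol/L
[CO3²⁻] = α₂·DIC; α₂ = 0.0005354, so [CO3²⁻] = 0.0005354 × 0.7146 = 0.000383 mmol/L = 0.383 μmol/L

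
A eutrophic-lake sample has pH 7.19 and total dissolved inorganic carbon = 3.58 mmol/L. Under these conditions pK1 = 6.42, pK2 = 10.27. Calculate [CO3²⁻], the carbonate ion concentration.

[CO3²⁻] = 2.54 μmol/L

α₂ = 1 / (1 + [H⁺]/K2 + [H⁺]²/(K1K2)) = 1 / (1 + 10^+3.08 + 10^+2.31)
   = 1 / (1 + 1202.3 + 204.17) = 1/1407.4 = 0.0007105
[CO3²⁻] = α₂ × DIC = 0.0007105 × 3.58 = 0.00254 mmol/L = 2.54 μmol/L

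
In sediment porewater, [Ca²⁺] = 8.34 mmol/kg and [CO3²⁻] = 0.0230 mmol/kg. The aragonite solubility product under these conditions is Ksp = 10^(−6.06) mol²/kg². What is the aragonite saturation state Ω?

Ksp = 10^(−6.06) = 8.710×10^-7
Ω = [Ca²⁺][CO3²⁻]/Ksp = (8.34×10^-3)(0.0230×10^-3) / 8.710×10^-7 = 0.220

Ω = 0.220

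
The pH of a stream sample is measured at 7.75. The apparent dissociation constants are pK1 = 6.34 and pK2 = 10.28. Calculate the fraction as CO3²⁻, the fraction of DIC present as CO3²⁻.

α₂ = 0.00283

α₂ = 1 / (1 + [H⁺]/K2 + [H⁺]²/(K1K2)) = 1 / (1 + 10^+2.53 + 10^+1.12)
   = 1 / (1 + 338.84 + 13.183) = 1/353.03 = 0.002833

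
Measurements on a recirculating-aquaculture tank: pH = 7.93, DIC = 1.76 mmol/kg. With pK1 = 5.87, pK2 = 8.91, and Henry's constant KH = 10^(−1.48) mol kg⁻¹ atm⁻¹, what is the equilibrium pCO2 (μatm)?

α₀ = 1 / (1 + K1/[H⁺] + K1K2/[H⁺]²) = 1 / (1 + 10^+2.06 + 10^+1.08)
   = 1 / (1 + 114.82 + 12.023) = 1/127.84 = 0.007822
[CO2*] = α₀ × DIC = 0.007822 × 1.76 = 0.01377 mmol/kg = 13.77 μmol/kg
pCO2 = [CO2*]/KH = 1.377×10^-5 / 3.311×10^-2 = 416 μatm

pCO2 = 416 μatm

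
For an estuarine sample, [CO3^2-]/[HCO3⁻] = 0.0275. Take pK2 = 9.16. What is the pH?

pH = 7.60

From K2 = [H⁺][CO3^2-]/[HCO3⁻]:  pH = pK2 + log₁₀([CO3^2-]/[HCO3⁻])
log₁₀(0.0275) = -1.561
pH = 9.16 + (-1.561) = 7.60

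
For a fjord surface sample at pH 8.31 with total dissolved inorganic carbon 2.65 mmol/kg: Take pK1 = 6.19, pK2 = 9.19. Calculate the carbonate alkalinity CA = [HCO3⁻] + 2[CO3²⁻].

CA = 2.94 mmol/kg

CA = [HCO3⁻] + 2[CO3²⁻] = (α₁ + 2α₂)·DIC
At pH 8.31: [H⁺]/K1 = 10^-2.12 = 0.0075858, K2/[H⁺] = 10^-0.88 = 0.13183
α₁ = 1/(1 + 0.0075858 + 0.13183) = 1/1.1394 = 0.8776; α₂ = α₁·K2/[H⁺] = 0.1157
α₁ + 2α₂ = 1.1090
CA = 1.1090 × 2.65 = 2.94 mmol/kg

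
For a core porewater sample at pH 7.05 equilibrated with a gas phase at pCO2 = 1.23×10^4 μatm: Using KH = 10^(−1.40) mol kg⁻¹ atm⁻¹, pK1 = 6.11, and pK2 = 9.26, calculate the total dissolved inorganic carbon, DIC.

[CO2*] = KH · pCO2 = 10^(−1.40) × 1.23×10^4×10^-6 = 4.897×10^-4 mol/kg
α₀ = 1/(1 + K1/[H⁺] + K1K2/[H⁺]²) = 1/(1 + 10^+0.94 + 10^-1.27) = 0.1024
DIC = [CO2*]/α₀ = 4.897×10^-4 / 0.1024 = 4.78 mmol/kg

DIC = 4.78 mmol/kg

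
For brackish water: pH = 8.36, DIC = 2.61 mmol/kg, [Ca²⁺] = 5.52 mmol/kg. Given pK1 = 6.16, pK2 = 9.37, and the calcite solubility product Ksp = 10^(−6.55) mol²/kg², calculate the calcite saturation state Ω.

α₂ = 1 / (1 + [H⁺]/K2 + [H⁺]²/(K1K2)) = 1 / (1 + 10^+1.01 + 10^-1.19)
   = 1 / (1 + 10.233 + 0.064565) = 1/11.297 = 0.08852
[CO3²⁻] = α₂ × DIC = 0.08852 × 2.61 = 0.2310 mmol/kg
Ksp = 10^(−6.55) = 2.818×10^-7
Ω = [Ca²⁺][CO3²⁻]/Ksp = (5.52×10^-3)(2.310×10^-4) / 2.818×10^-7 = 4.52

Ω = 4.52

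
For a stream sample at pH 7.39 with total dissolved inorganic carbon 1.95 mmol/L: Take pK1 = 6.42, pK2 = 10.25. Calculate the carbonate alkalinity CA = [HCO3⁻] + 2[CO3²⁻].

CA = 1.76 mmol/L

CA = [HCO3⁻] + 2[CO3²⁻] = (α₁ + 2α₂)·DIC
At pH 7.39: [H⁺]/K1 = 10^-0.97 = 0.10715, K2/[H⁺] = 10^-2.86 = 0.0013804
α₁ = 1/(1 + 0.10715 + 0.0013804) = 1/1.1085 = 0.9021; α₂ = α₁·K2/[H⁺] = 0.001245
α₁ + 2α₂ = 0.9046
CA = 0.9046 × 1.95 = 1.76 mmol/L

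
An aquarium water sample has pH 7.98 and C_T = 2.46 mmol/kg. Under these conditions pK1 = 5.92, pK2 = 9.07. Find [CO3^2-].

α₂ = 1 / (1 + [H⁺]/K2 + [H⁺]²/(K1K2)) = 1 / (1 + 10^+1.09 + 10^-0.97)
   = 1 / (1 + 12.303 + 0.10715) = 1/13.410 = 0.07457
[CO3²⁻] = α₂ × DIC = 0.07457 × 2.46 = 0.183 mmol/kg

[CO3²⁻] = 0.183 mmol/kg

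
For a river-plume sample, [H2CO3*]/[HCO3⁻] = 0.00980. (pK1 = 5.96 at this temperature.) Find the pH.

pH = 7.97

From K1 = [H⁺][HCO3⁻]/[H2CO3*]:  pH = pK1 − log₁₀([H2CO3*]/[HCO3⁻])
log₁₀(0.00980) = -2.009
pH = 5.96 − (-2.009) = 7.97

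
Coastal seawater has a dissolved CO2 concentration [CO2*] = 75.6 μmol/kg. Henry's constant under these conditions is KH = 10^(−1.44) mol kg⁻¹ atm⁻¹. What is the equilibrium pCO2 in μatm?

pCO2 = 2080 μatm

KH = 10^(−1.44) = 3.631×10^-2 mol kg⁻¹ atm⁻¹
pCO2 = [CO2*]/KH = 75.6×10^-6 / 3.631×10^-2 = 2.08×10^-3 atm = 2080 μatm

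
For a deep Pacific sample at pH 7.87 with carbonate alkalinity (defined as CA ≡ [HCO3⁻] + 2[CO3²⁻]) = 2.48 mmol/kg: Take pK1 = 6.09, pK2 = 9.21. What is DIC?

DIC = 2.41 mmol/kg

CA = [HCO3⁻] + 2[CO3²⁻] = (α₁ + 2α₂)·DIC
At pH 7.87: [H⁺]/K1 = 10^-1.78 = 0.016596, K2/[H⁺] = 10^-1.34 = 0.045709
α₁ = 1/(1 + 0.016596 + 0.045709) = 1/1.0623 = 0.9413; α₂ = α₁·K2/[H⁺] = 0.04303
α₁ + 2α₂ = 1.0274
DIC = CA / (α₁ + 2α₂) = 2.48 / 1.0274 = 2.41 mmol/kg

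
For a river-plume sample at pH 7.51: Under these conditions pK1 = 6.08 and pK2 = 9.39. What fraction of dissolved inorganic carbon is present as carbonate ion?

α₂ = 1 / (1 + [H⁺]/K2 + [H⁺]²/(K1K2)) = 1 / (1 + 10^+1.88 + 10^+0.45)
   = 1 / (1 + 75.858 + 2.8184) = 1/79.676 = 0.01255

α₂ = 0.0126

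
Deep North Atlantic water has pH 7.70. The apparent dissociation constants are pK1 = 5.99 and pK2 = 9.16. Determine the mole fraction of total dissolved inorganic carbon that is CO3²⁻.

α₂ = 0.0329

α₂ = 1 / (1 + [H⁺]/K2 + [H⁺]²/(K1K2)) = 1 / (1 + 10^+1.46 + 10^-0.25)
   = 1 / (1 + 28.840 + 0.56234) = 1/30.403 = 0.03289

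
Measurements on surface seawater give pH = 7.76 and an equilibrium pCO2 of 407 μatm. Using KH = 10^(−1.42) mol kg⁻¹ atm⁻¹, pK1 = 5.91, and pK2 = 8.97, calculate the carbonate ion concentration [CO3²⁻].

[CO2*] = KH · pCO2 = 10^(−1.42) × 407×10^-6 = 1.547×10^-5 mol/kg
α₀ = 1/(1 + K1/[H⁺] + K1K2/[H⁺]²) = 1/(1 + 10^+1.85 + 10^+0.64) = 0.01313
DIC = [CO2*]/α₀ = 1.547×10^-5 / 0.01313 = 1.178 mmol/kg
[CO3²⁻] = α₂·DIC; α₂ = 0.05732, so [CO3²⁻] = 0.05732 × 1.178 = 0.0675 mmol/kg

[CO3²⁻] = 0.0675 mmol/kg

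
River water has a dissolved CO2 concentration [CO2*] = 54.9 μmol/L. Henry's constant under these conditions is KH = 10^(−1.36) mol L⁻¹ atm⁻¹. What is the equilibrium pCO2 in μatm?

pCO2 = 1260 μatm

KH = 10^(−1.36) = 4.365×10^-2 mol L⁻¹ atm⁻¹
pCO2 = [CO2*]/KH = 54.9×10^-6 / 4.365×10^-2 = 1.26×10^-3 atm = 1260 μatm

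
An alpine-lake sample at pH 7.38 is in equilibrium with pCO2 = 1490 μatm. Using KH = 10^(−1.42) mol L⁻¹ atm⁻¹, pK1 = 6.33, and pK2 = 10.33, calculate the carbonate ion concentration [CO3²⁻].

[CO3²⁻] = 0.713 μmol/L

[CO2*] = KH · pCO2 = 10^(−1.42) × 1490×10^-6 = 5.665×10^-5 mol/L
α₀ = 1/(1 + K1/[H⁺] + K1K2/[H⁺]²) = 1/(1 + 10^+1.05 + 10^-1.90) = 0.08175
DIC = [CO2*]/α₀ = 5.665×10^-5 / 0.08175 = 0.6930 mmol/L
[CO3²⁻] = α₂·DIC; α₂ = 0.001029, so [CO3²⁻] = 0.001029 × 0.6930 = 0.000713 mmol/L = 0.713 μmol/L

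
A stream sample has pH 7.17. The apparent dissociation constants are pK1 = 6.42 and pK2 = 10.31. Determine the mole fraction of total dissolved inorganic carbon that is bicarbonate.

α₁ = 1 / (1 + [H⁺]/K1 + K2/[H⁺]) = 1 / (1 + 10^-0.75 + 10^-3.14)
   = 1 / (1 + 0.17783 + 0.00072444) = 1/1.1786 = 0.8485

α₁ = 0.848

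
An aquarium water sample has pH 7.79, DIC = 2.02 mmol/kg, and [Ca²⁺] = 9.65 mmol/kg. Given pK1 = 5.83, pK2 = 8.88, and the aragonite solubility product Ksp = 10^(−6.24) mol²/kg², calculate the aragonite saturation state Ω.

α₂ = 1 / (1 + [H⁺]/K2 + [H⁺]²/(K1K2)) = 1 / (1 + 10^+1.09 + 10^-0.87)
   = 1 / (1 + 12.303 + 0.13490) = 1/13.438 = 0.07442
[CO3²⁻] = α₂ × DIC = 0.07442 × 2.02 = 0.1503 mmol/kg
Ksp = 10^(−6.24) = 5.754×10^-7
Ω = [Ca²⁺][CO3²⁻]/Ksp = (9.65×10^-3)(1.503×10^-4) / 5.754×10^-7 = 2.52

Ω = 2.52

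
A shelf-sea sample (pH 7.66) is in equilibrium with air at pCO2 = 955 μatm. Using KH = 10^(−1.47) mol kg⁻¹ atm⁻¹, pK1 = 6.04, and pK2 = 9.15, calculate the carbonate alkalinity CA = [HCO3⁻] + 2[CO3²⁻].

CA = 1.44 mmol/kg

[CO2*] = KH · pCO2 = 10^(−1.47) × 955×10^-6 = 3.236×10^-5 mol/kg
α₀ = 1/(1 + K1/[H⁺] + K1K2/[H⁺]²) = 1/(1 + 10^+1.62 + 10^+0.13) = 0.02271
DIC = [CO2*]/α₀ = 3.236×10^-5 / 0.02271 = 1.425 mmol/kg
CA = (α₁ + 2α₂)·DIC = (0.9467 + 2×0.03063) × 1.425 = 1.44 mmol/kg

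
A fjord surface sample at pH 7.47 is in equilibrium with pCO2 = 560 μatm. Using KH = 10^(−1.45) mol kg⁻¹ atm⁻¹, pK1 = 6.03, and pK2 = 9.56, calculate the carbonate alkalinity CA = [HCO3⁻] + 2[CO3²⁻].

[CO2*] = KH · pCO2 = 10^(−1.45) × 560×10^-6 = 1.987×10^-5 mol/kg
α₀ = 1/(1 + K1/[H⁺] + K1K2/[H⁺]²) = 1/(1 + 10^+1.44 + 10^-0.65) = 0.03476
DIC = [CO2*]/α₀ = 1.987×10^-5 / 0.03476 = 0.5716 mmol/kg
CA = (α₁ + 2α₂)·DIC = (0.9575 + 2×0.007782) × 0.5716 = 0.556 mmol/kg

CA = 0.556 mmol/kg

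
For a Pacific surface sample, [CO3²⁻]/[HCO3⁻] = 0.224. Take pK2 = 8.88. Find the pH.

pH = 8.23

From K2 = [H⁺][CO3²⁻]/[HCO3⁻]:  pH = pK2 + log₁₀([CO3²⁻]/[HCO3⁻])
log₁₀(0.224) = -0.650
pH = 8.88 + (-0.650) = 8.23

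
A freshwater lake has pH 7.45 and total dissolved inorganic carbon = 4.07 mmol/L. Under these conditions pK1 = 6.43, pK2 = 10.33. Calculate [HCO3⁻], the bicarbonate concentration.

[HCO3⁻] = 3.71 mmol/L

α₁ = 1 / (1 + [H⁺]/K1 + K2/[H⁺]) = 1 / (1 + 10^-1.02 + 10^-2.88)
   = 1 / (1 + 0.095499 + 0.0013183) = 1/1.0968 = 0.9117
[HCO3⁻] = α₁ × DIC = 0.9117 × 4.07 = 3.71 mmol/L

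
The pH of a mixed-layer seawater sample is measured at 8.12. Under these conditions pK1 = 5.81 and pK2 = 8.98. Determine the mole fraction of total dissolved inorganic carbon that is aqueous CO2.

α₀ = 0.00429

α₀ = 1 / (1 + K1/[H⁺] + K1K2/[H⁺]²) = 1 / (1 + 10^+2.31 + 10^+1.45)
   = 1 / (1 + 204.17 + 28.184) = 1/233.36 = 0.004285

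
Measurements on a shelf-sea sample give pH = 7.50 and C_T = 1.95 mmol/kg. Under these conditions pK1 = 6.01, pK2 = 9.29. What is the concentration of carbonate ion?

[CO3²⁻] = 0.0302 mmol/kg

α₂ = 1 / (1 + [H⁺]/K2 + [H⁺]²/(K1K2)) = 1 / (1 + 10^+1.79 + 10^+0.30)
   = 1 / (1 + 61.660 + 1.9953) = 1/64.655 = 0.01547
[CO3²⁻] = α₂ × DIC = 0.01547 × 1.95 = 0.0302 mmol/kg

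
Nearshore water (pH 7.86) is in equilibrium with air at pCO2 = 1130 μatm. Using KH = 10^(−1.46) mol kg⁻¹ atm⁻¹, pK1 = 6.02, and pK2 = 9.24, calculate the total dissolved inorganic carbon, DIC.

[CO2*] = KH · pCO2 = 10^(−1.46) × 1130×10^-6 = 3.918×10^-5 mol/kg
α₀ = 1/(1 + K1/[H⁺] + K1K2/[H⁺]²) = 1/(1 + 10^+1.84 + 10^+0.46) = 0.01369
DIC = [CO2*]/α₀ = 3.918×10^-5 / 0.01369 = 2.86 mmol/kg

DIC = 2.86 mmol/kg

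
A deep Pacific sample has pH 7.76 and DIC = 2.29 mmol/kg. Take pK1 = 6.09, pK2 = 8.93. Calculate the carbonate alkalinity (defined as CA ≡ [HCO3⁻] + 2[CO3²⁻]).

CA = [HCO3⁻] + 2[CO3²⁻] = (α₁ + 2α₂)·DIC
At pH 7.76: [H⁺]/K1 = 10^-1.67 = 0.021380, K2/[H⁺] = 10^-1.17 = 0.067608
α₁ = 1/(1 + 0.021380 + 0.067608) = 1/1.0890 = 0.9183; α₂ = α₁·K2/[H⁺] = 0.06208
α₁ + 2α₂ = 1.0425
CA = 1.0425 × 2.29 = 2.39 mmol/kg

CA = 2.39 mmol/kg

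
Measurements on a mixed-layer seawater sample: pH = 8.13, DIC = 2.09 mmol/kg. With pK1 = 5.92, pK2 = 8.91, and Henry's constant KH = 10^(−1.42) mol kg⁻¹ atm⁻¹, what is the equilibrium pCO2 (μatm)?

pCO2 = 289 μatm

α₀ = 1 / (1 + K1/[H⁺] + K1K2/[H⁺]²) = 1 / (1 + 10^+2.21 + 10^+1.43)
   = 1 / (1 + 162.18 + 26.915) = 1/190.10 = 0.005260
[CO2*] = α₀ × DIC = 0.005260 × 2.09 = 0.01099 mmol/kg = 10.99 μmol/kg
pCO2 = [CO2*]/KH = 1.099×10^-5 / 3.802×10^-2 = 289 μatm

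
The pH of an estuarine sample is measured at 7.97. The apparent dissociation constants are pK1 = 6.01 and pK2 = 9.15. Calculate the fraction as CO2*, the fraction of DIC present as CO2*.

α₀ = 0.0102

α₀ = 1 / (1 + K1/[H⁺] + K1K2/[H⁺]²) = 1 / (1 + 10^+1.96 + 10^+0.78)
   = 1 / (1 + 91.201 + 6.0256) = 1/98.227 = 0.01018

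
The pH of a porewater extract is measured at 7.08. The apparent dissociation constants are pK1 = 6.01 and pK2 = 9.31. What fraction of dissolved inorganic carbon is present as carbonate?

α₂ = 1 / (1 + [H⁺]/K2 + [H⁺]²/(K1K2)) = 1 / (1 + 10^+2.23 + 10^+1.16)
   = 1 / (1 + 169.82 + 14.454) = 1/185.28 = 0.005397

α₂ = 0.00540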